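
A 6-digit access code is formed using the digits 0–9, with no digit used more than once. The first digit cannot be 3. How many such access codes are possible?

The first digit has 10−1 = 9 choices (anything except 3).
The remaining 5 digits are filled from the other 9 symbols without repetition: 9 × 8 × 7 × 6 × 5 = 15120.
Total: 9 × 15120 = 136080.

136080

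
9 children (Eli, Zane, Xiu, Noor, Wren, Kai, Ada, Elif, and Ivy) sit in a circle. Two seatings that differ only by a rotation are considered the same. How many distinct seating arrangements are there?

Fix one person's seat to break rotational symmetry; the remaining 8 people can be arranged in (8)! = 40320 ways.

40320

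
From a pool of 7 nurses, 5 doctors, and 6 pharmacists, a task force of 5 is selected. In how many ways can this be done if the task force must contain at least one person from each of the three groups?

With no constraint there are C(18,5) = 8568 possible selections.
Subtract selections that omit an entire group: no nurses → C(11,5) = 462; no doctors → C(13,5) = 1287; no pharmacists → C(12,5) = 792.
Add back selections omitting two groups (i.e. drawn from a single group): C(7,5) + C(5,5) + C(6,5) = 28.
By inclusion–exclusion: 8568 − 2541 + 28 = 6055.

6055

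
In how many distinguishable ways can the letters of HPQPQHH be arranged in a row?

Letter multiplicities in HPQPQHH: H×3, P×2, Q×2.
The number of distinct arrangements is 7!/(3!·2!·2!) = 5040/24 = 210.

210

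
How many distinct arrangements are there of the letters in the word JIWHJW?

JIWHJW has 6 letters with J appearing twice and W appearing twice.
So there are 6! / (2!·2!) = 180 distinguishable arrangements.

180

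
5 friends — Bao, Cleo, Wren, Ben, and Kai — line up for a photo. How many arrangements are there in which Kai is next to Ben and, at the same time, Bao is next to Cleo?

24

Treat {Kai,Ben} as one block (2 orders) and {Bao,Cleo} as another (2 orders).
That leaves 3 units to arrange: 2 × 2 × 3! = 4 × 6 = 24.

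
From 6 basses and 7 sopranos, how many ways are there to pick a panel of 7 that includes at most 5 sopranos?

Split by how many sopranos are chosen (0 through 5).
Sum: C(7,0)·C(6,7) + C(7,1)·C(6,6) + C(7,2)·C(6,5) + C(7,3)·C(6,4) + C(7,4)·C(6,3) + C(7,5)·C(6,2) = 0 + 7 + 126 + 525 + 700 + 315 = 1673.

1673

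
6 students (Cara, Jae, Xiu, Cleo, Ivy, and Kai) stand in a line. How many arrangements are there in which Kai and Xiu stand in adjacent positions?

Glue Kai and Xiu into one block (2 internal orders), leaving 5 units to arrange in a row.
That gives 2 × 5! = 2 × 120 = 240.

240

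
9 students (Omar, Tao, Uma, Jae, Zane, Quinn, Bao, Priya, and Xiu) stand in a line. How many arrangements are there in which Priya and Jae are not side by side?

There are 9! = 362880 arrangements in all. If Priya and Jae are adjacent, merging them into one block gives 2·(8)! = 80640 arrangements.
Complementary counting: 362880 − 80640 = 282240.

282240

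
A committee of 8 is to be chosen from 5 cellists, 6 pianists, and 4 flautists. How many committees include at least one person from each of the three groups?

With no constraint there are C(15,8) = 6435 possible selections.
Subtract selections that omit an entire group: no cellists → C(10,8) = 45; no pianists → C(9,8) = 9; no flautists → C(11,8) = 165.
Add back selections omitting two groups (i.e. drawn from a single group): C(5,8) + C(6,8) + C(4,8) = 0.
By inclusion–exclusion: 6435 − 219 + 0 = 6216.

6216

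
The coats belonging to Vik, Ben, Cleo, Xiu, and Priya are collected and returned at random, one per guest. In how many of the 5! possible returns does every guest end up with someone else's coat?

44

Count assignments avoiding every fixed point. For any j of the 5 guests fixed to their own coat, the other 5−j can be arranged in (5−j)! ways.
By inclusion–exclusion this is Σ_{j=0}^{5} (−1)^j C(5,j)·(5−j)!.
Computing: 120 − 120 + 60 − 20 + 5 − 1 = 44.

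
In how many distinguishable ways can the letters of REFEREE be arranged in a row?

105

The 7 letters of REFEREE have repeats: E appearing 4 times and R appearing twice.
So there are 7! / (4!·2!) = 105 distinguishable arrangements.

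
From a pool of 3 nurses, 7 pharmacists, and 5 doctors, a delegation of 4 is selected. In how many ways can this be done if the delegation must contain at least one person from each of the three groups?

630

Total 4-person selections from all 15: C(15,4) = 1365.
Selections missing a whole group: no nurses → C(12,4) = 495; no pharmacists → C(8,4) = 70; no doctors → C(10,4) = 210.
Add back selections omitting two groups (i.e. drawn from a single group): C(3,4) + C(7,4) + C(5,4) = 40.
By inclusion–exclusion: 1365 − 775 + 40 = 630.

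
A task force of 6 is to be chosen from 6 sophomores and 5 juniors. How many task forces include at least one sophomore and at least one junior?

Unrestricted: C(11,6) = 462 ways to pick any 6 of the 11.
Subtract selections that omit an entire group: no sophomores → C(5,6) = 0; no juniors → C(6,6) = 1.
Both groups omitted at once is impossible, so 462 − 1 = 461.

461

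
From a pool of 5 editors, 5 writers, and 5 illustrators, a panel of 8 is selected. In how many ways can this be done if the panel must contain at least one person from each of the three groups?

With no constraint there are C(15,8) = 6435 possible selections.
Subtract selections that omit an entire group: no editors → C(10,8) = 45; no writers → C(10,8) = 45; no illustrators → C(10,8) = 45.
Add back selections omitting two groups (i.e. drawn from a single group): C(5,8) + C(5,8) + C(5,8) = 0.
By inclusion–exclusion: 6435 − 135 + 0 = 6300.

6300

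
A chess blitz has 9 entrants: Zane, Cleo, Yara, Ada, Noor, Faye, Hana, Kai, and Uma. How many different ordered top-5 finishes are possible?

15120

This is an ordered selection of 5 from 9: P(9,5).
That gives 9 × 8 × 7 × 6 × 5 = 15120.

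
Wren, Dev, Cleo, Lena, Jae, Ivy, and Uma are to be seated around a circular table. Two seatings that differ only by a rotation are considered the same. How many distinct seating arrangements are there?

Around a circle, 7 distinct people have 7!/7 = (6)! = 720 rotationally distinct seatings.

720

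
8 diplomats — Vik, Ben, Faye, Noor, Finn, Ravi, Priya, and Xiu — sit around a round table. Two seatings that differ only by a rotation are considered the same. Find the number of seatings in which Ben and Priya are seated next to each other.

1440

Glue Ben and Priya into a block (2 internal orders). Seating 7 units around a circle gives (6)! arrangements.
So 2 × (6)! = 2 × 720 = 1440.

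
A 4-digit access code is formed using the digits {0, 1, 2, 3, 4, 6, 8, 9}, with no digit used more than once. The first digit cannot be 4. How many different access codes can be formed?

1470

The first digit has 8−1 = 7 choices (anything except 4).
The remaining 3 digits are filled from the other 7 symbols without repetition: 7 × 6 × 5 = 210.
Total: 7 × 210 = 1470.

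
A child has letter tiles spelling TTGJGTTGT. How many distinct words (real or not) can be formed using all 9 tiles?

The 9 letters of TTGJGTTGT have repeats: G appearing 3 times and T appearing 5 times.
So there are 9! / (5!·3!) = 504 distinguishable arrangements.

504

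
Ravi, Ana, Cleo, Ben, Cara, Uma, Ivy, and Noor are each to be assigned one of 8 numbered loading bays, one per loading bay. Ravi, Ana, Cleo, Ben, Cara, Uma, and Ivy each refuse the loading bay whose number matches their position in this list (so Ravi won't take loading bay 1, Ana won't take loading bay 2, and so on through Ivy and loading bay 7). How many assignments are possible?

Let Aᵢ (for 1 ≤ i ≤ 7) be the placements that put person i in their forbidden loading bay. Any j of these fix j positions, leaving (8−j)! ways to fill the rest, and there are C(7,j) ways to pick which j.
By inclusion–exclusion, the number of valid placements is Σ_{j=0}^{7} (−1)^j C(7,j)·(8−j)!.
Computing: 40320 − 35280 + 15120 − 4200 + 840 − 126 + 14 − 1 = 16687.

16687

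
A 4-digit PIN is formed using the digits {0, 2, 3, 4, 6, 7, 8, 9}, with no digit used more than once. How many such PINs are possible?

This is a permutation of 4 out of 8: P(8,4) = 8!/4!.
That product is 8 × 7 × 6 × 5 = 1680.

1680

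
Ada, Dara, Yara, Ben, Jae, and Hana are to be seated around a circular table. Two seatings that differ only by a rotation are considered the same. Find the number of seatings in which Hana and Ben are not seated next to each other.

All circular seatings of 6 people number (5)! = 120.
Those with Hana next to Ben: fuse the pair into one unit and seat 5 units around a circle — 2·(4)! = 48.
Subtracting, 120 − 48 = 72.

72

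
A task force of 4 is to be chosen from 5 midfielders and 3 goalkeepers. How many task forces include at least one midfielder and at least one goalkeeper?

With no constraint there are C(8,4) = 70 possible selections.
Subtract selections that omit an entire group: no midfielders → C(3,4) = 0; no goalkeepers → C(5,4) = 5.
Both groups omitted at once is impossible, so 70 − 5 = 65.

65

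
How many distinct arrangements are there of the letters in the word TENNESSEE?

3780

Letter multiplicities in TENNESSEE: E×4, N×2, S×2, T×1.
So there are 9! / (4!·2!·2!) = 3780 distinguishable arrangements.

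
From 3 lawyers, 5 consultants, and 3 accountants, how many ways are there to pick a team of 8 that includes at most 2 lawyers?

Split by how many lawyers are chosen (0 through 2).
Sum: C(3,0)·C(8,8) + C(3,1)·C(8,7) + C(3,2)·C(8,6) = 1 + 24 + 84 = 109.

109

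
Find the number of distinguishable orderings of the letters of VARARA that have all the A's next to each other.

12

Treat the 3 copies of A as a single block. The multiset to arrange is then {AAA, R, R, V}, 4 items in all.
That gives (4)!/(2!) = 12 arrangements.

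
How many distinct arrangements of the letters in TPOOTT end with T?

With the last slot taken by T, it remains to arrange the other 5 letters (POOTT).
Those 5 letters have O appearing twice and T appearing twice, giving (5)!/(2!·2!) = 30.

30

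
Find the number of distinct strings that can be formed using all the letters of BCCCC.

5

Letter multiplicities in BCCCC: B×1, C×4.
So there are 5! / (4!) = 5 distinguishable arrangements.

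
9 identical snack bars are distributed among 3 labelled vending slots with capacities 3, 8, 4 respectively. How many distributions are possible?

By stars and bars, unrestricted non-negative solutions to x_1+…+x_3 = 9 number C(9+2,2) = 55.
Subtract solutions that violate a single cap (substitute x_i' = x_i − (cap_i+1)): x_1 ≥ 4 gives C(7,2) = 21; x_2 ≥ 9 gives C(2,2) = 1; x_3 ≥ 5 gives C(6,2) = 15. Together 37.
Add back pairs where two caps are both exceeded: 0 + 1 + 0 = 1.
By inclusion–exclusion the count is 55 − 37 + 1 = 19.

19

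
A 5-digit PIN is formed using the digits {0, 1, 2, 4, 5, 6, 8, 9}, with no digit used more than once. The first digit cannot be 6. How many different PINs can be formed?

The first digit has 8−1 = 7 choices (anything except 6).
The remaining 4 digits are filled from the other 7 symbols without repetition: 7 × 6 × 5 × 4 = 840.
Total: 7 × 840 = 5880.

5880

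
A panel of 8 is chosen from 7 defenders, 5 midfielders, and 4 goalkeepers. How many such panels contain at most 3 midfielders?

Split by how many midfielders are chosen (0 through 3).
Sum: C(5,0)·C(11,8) + C(5,1)·C(11,7) + C(5,2)·C(11,6) + C(5,3)·C(11,5) = 165 + 1650 + 4620 + 4620 = 11055.

11055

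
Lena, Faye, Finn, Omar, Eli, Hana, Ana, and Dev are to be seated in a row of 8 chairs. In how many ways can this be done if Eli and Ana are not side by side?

Of the 8! = 40320 arrangements, those with Eli and Ana adjacent number 2 × 7! = 10080 (treat the pair as a block with 2 internal orders).
Complementary counting: 40320 − 10080 = 30240.

30240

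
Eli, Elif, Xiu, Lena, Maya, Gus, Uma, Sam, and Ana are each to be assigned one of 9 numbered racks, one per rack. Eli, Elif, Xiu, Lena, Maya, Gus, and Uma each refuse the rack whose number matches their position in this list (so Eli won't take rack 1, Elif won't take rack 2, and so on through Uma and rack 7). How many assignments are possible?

165016

Let Aᵢ (for 1 ≤ i ≤ 7) be the placements that put person i in their forbidden rack. Any j of these fix j positions, leaving (9−j)! ways to fill the rest, and there are C(7,j) ways to pick which j.
By inclusion–exclusion, the number of valid placements is Σ_{j=0}^{7} (−1)^j C(7,j)·(9−j)!.
Computing: 362880 − 282240 + 105840 − 25200 + 4200 − 504 + 42 − 2 = 165016.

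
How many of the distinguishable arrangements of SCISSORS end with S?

840

With the last slot taken by S, it remains to arrange the other 7 letters (CISSORS).
Those 7 letters have S appearing 3 times, giving (7)!/(3!) = 840.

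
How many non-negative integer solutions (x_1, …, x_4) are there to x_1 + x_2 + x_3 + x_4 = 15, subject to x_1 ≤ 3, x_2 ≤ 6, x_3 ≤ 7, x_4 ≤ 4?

Ignoring the caps, the number of non-negative solutions to x_1+…+x_4 = 15 is C(18,3) = 816.
Subtract solutions that violate a single cap (substitute x_i' = x_i − (cap_i+1)): x_1 ≥ 4 gives C(14,3) = 364; x_2 ≥ 7 gives C(11,3) = 165; x_3 ≥ 8 gives C(10,3) = 120; x_4 ≥ 5 gives C(13,3) = 286. Together 935.
Add back pairs where two caps are both exceeded: 35 + 20 + 84 + 1 + 20 + 10 = 170.
By inclusion–exclusion the count is 816 − 935 + 170 = 51.

51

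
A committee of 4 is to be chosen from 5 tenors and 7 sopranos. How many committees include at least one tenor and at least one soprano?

With no constraint there are C(12,4) = 495 possible selections.
Selections missing a whole group: no tenors → C(7,4) = 35; no sopranos → C(5,4) = 5.
Both groups omitted at once is impossible, so 495 − 40 = 455.

455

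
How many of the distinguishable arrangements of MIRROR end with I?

Fix I in the last position and arrange the remaining 5 letters.
Those 5 letters have R appearing 3 times, giving (5)!/(3!) = 20.

20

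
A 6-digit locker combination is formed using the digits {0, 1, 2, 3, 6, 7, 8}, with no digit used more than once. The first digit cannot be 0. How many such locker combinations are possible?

The first digit has 7−1 = 6 choices (anything except 0).
The remaining 5 digits are filled from the other 6 symbols without repetition: 6 × 5 × 4 × 3 × 2 = 720.
Total: 6 × 720 = 4320.

4320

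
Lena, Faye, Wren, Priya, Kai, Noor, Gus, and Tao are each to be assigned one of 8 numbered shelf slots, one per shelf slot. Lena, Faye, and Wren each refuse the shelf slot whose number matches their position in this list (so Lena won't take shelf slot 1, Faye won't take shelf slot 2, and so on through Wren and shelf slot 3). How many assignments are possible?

27240

Let Aᵢ (for i ∈ {1, 2, 3}) be the placements that put person i in their forbidden shelf slot. Any j of these fix j positions, leaving (8−j)! ways to fill the rest, and there are C(3,j) ways to pick which j.
By inclusion–exclusion, the number of valid placements is Σ_{j=0}^{3} (−1)^j C(3,j)·(8−j)!.
Computing: 40320 − 15120 + 2160 − 120 = 27240.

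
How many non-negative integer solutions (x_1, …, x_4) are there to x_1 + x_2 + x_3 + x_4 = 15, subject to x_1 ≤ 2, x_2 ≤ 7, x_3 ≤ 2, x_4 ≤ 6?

Ignoring the caps, the number of non-negative solutions to x_1+…+x_4 = 15 is C(18,3) = 816.
Subtract solutions that violate a single cap (substitute x_i' = x_i − (cap_i+1)): x_1 ≥ 3 gives C(15,3) = 455; x_2 ≥ 8 gives C(10,3) = 120; x_3 ≥ 3 gives C(15,3) = 455; x_4 ≥ 7 gives C(11,3) = 165. Together 1195.
Add back pairs where two caps are both exceeded: 35 + 220 + 56 + 35 + 1 + 56 = 403.
Subtract triples: 4 + 0 + 10 + 0 = 14.
By inclusion–exclusion the count is 816 − 1195 + 403 − 14 = 10.

10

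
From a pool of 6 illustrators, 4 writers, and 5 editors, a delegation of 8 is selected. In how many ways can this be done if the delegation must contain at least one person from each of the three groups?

Total 8-person selections from all 15: C(15,8) = 6435.
Selections missing a whole group: no illustrators → C(9,8) = 9; no writers → C(11,8) = 165; no editors → C(10,8) = 45.
Add back selections omitting two groups (i.e. drawn from a single group): C(6,8) + C(4,8) + C(5,8) = 0.
By inclusion–exclusion: 6435 − 219 + 0 = 6216.

6216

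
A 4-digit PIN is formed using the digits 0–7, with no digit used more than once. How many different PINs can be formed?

1680

Choose and order 4 of the 8 symbols: the first digit has 8 options, the next 7, then 6, 5.
That product is 8 × 7 × 6 × 5 = 1680.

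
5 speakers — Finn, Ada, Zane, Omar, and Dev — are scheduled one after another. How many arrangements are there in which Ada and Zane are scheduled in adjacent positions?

48

Glue Ada and Zane into one block (2 internal orders), leaving 4 units to arrange in a row.
So the count is 2·(4)! = 48.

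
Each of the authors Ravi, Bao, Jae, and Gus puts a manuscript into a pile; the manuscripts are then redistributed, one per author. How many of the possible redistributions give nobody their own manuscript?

9

Let Aᵢ be the assignments in which author i gets their own manuscript. We want the size of the complement of A₁∪…∪A_4.
By inclusion–exclusion this is Σ_{j=0}^{4} (−1)^j C(4,j)·(4−j)!.
Computing: 24 − 24 + 12 − 4 + 1 = 9.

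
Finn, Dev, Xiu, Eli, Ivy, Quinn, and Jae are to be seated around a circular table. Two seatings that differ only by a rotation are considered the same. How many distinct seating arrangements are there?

720

Fix one person's seat to break rotational symmetry; the remaining 6 people can be arranged in (6)! = 720 ways.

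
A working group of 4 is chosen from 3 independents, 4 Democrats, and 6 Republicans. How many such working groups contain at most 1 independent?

Split by how many independents are chosen (0 through 1).
Sum: C(3,0)·C(10,4) + C(3,1)·C(10,3) = 210 + 360 = 570.

570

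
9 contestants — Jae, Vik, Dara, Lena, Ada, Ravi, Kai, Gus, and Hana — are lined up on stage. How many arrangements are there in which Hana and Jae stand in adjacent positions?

80640

Glue Hana and Jae into one block (2 internal orders), leaving 8 units to arrange in a row.
That gives 2 × 8! = 2 × 40320 = 80640.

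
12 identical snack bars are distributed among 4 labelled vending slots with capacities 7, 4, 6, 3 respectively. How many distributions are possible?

Ignoring the caps, the number of non-negative solutions to x_1+…+x_4 = 12 is C(15,3) = 455.
Subtract solutions that violate a single cap (substitute x_i' = x_i − (cap_i+1)): x_1 ≥ 8 gives C(7,3) = 35; x_2 ≥ 5 gives C(10,3) = 120; x_3 ≥ 7 gives C(8,3) = 56; x_4 ≥ 4 gives C(11,3) = 165. Together 376.
Add back pairs where two caps are both exceeded: 0 + 0 + 1 + 1 + 20 + 4 = 26.
By inclusion–exclusion the count is 455 − 376 + 26 = 105.

105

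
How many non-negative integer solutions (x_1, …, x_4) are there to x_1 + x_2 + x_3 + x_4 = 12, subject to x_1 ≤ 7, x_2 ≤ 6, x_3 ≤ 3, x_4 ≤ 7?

By stars and bars, unrestricted non-negative solutions to x_1+…+x_4 = 12 number C(12+3,3) = 455.
Subtract solutions that violate a single cap (substitute x_i' = x_i − (cap_i+1)): x_1 ≥ 8 gives C(7,3) = 35; x_2 ≥ 7 gives C(8,3) = 56; x_3 ≥ 4 gives C(11,3) = 165; x_4 ≥ 8 gives C(7,3) = 35. Together 291.
Add back pairs where two caps are both exceeded: 0 + 1 + 0 + 4 + 0 + 1 = 6.
By inclusion–exclusion the count is 455 − 291 + 6 = 170.

170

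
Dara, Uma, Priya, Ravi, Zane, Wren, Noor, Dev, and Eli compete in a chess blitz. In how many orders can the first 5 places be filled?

15120

This is an ordered selection of 5 from 9: P(9,5).
That gives 9 × 8 × 7 × 6 × 5 = 15120.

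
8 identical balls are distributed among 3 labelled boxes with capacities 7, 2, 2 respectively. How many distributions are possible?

8

Ignoring the caps, the number of non-negative solutions to x_1+…+x_3 = 8 is C(10,2) = 45.
Subtract solutions that violate a single cap (substitute x_i' = x_i − (cap_i+1)): x_1 ≥ 8 gives C(2,2) = 1; x_2 ≥ 3 gives C(7,2) = 21; x_3 ≥ 3 gives C(7,2) = 21. Together 43.
Add back pairs where two caps are both exceeded: 0 + 0 + 6 = 6.
By inclusion–exclusion the count is 45 − 43 + 6 = 8.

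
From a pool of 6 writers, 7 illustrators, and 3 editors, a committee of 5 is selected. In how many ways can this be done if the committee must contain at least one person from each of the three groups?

2730

Total 5-person selections from all 16: C(16,5) = 4368.
Subtract selections that omit an entire group: no writers → C(10,5) = 252; no illustrators → C(9,5) = 126; no editors → C(13,5) = 1287.
Add back selections omitting two groups (i.e. drawn from a single group): C(6,5) + C(7,5) + C(3,5) = 27.
By inclusion–exclusion: 4368 − 1665 + 27 = 2730.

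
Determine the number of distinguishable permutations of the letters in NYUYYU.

NYUYYU has 6 letters with U appearing twice and Y appearing 3 times.
The number of distinct arrangements is 6!/(3!·2!) = 720/12 = 60.

60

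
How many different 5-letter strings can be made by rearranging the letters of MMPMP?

10

Letter multiplicities in MMPMP: M×3, P×2.
So there are 5! / (3!·2!) = 10 distinguishable arrangements.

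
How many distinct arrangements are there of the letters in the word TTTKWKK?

140

TTTKWKK has 7 letters with K appearing 3 times and T appearing 3 times.
The number of distinct arrangements is 7!/(3!·3!) = 5040/36 = 140.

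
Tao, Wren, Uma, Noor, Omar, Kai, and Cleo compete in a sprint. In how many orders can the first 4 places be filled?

There are 7 choices for 1st place, 6 for 2nd, and so on down to 4 for position 4.
That gives 7 × 6 × 5 × 4 = 840.

840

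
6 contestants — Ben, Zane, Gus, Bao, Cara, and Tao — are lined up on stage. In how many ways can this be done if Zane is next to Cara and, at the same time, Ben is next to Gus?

Treat {Zane,Cara} as one block (2 orders) and {Ben,Gus} as another (2 orders).
That leaves 4 units to arrange: 2 × 2 × 4! = 4 × 24 = 96.

96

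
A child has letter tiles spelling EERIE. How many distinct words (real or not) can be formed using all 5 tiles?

The 5 letters of EERIE have repeats: E appearing 3 times.
Dividing 5! = 120 by 3! = 6 for the repeated letters gives 20.

20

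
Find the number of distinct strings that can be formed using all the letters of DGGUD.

DGGUD has 5 letters with D appearing twice and G appearing twice.
Dividing 5! = 120 by 2!·2! = 4 for the repeated letters gives 30.

30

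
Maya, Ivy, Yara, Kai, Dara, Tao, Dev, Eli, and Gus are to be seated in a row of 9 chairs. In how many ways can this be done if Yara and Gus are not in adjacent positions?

282240

There are 9! = 362880 arrangements in all. If Yara and Gus are adjacent, merging them into one block gives 2·(8)! = 80640 arrangements.
So 362880 − 80640 = 282240 arrangements keep them apart.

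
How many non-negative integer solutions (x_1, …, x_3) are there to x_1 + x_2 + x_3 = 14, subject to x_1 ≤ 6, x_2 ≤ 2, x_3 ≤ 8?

By stars and bars, unrestricted non-negative solutions to x_1+…+x_3 = 14 number C(14+2,2) = 120.
Subtract solutions that violate a single cap (substitute x_i' = x_i − (cap_i+1)): x_1 ≥ 7 gives C(9,2) = 36; x_2 ≥ 3 gives C(13,2) = 78; x_3 ≥ 9 gives C(7,2) = 21. Together 135.
Add back pairs where two caps are both exceeded: 15 + 0 + 6 = 21.
By inclusion–exclusion the count is 120 − 135 + 21 = 6.

6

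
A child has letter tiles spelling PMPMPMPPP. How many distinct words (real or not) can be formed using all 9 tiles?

The 9 letters of PMPMPMPPP have repeats: M appearing 3 times and P appearing 6 times.
Dividing 9! = 362880 by 6!·3! = 4320 for the repeated letters gives 84.

84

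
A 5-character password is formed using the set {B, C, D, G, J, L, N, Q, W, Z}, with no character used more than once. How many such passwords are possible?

With no repetition, fill the 5 characters in order: 10 choices, then 9, down to 6.
10 × 9 × 8 × 7 × 6 = 30240.

30240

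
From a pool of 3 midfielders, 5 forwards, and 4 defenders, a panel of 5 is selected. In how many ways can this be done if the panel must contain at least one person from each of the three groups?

With no constraint there are C(12,5) = 792 possible selections.
Subtract selections that omit an entire group: no midfielders → C(9,5) = 126; no forwards → C(7,5) = 21; no defenders → C(8,5) = 56.
Add back selections omitting two groups (i.e. drawn from a single group): C(3,5) + C(5,5) + C(4,5) = 1.
By inclusion–exclusion: 792 − 203 + 1 = 590.

590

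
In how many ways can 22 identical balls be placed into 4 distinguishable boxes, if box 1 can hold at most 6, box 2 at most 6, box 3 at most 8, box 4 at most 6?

By stars and bars, unrestricted non-negative solutions to x_1+…+x_4 = 22 number C(22+3,3) = 2300.
Subtract solutions that violate a single cap (substitute x_i' = x_i − (cap_i+1)): x_1 ≥ 7 gives C(18,3) = 816; x_2 ≥ 7 gives C(18,3) = 816; x_3 ≥ 9 gives C(16,3) = 560; x_4 ≥ 7 gives C(18,3) = 816. Together 3008.
Add back pairs where two caps are both exceeded: 165 + 84 + 165 + 84 + 165 + 84 = 747.
Subtract triples: 0 + 4 + 0 + 0 = 4.
By inclusion–exclusion the count is 2300 − 3008 + 747 − 4 = 35.

35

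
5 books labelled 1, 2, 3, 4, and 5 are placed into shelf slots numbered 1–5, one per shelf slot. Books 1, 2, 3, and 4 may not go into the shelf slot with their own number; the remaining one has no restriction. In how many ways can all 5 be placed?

Let Aᵢ (for 1 ≤ i ≤ 4) be the placements that put book i in its forbidden shelf slot. Any j of these fix j positions, leaving (5−j)! ways to fill the rest, and there are C(4,j) ways to pick which j.
By inclusion–exclusion, the number of valid placements is Σ_{j=0}^{4} (−1)^j C(4,j)·(5−j)!.
Computing: 120 − 96 + 36 − 8 + 1 = 53.

53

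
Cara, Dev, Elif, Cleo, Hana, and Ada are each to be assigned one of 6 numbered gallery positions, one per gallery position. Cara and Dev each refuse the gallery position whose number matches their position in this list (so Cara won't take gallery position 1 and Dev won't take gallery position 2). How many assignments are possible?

504

Let Aᵢ (for i ∈ {1, 2}) be the placements that put person i in their forbidden gallery position. Any j of these fix j positions, leaving (6−j)! ways to fill the rest, and there are C(2,j) ways to pick which j.
By inclusion–exclusion, the number of valid placements is Σ_{j=0}^{2} (−1)^j C(2,j)·(6−j)!.
Computing: 720 − 240 + 24 = 504.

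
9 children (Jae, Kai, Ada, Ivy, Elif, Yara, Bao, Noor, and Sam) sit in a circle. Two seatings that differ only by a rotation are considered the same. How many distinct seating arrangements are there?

Seat Jae anywhere (absorbing the rotational symmetry), then permute the other 8: (8)! = 40320.

40320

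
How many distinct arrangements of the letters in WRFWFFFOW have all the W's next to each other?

210

Treat the 3 copies of W as a single block. The multiset to arrange is then {WWW, F, F, F, F, O, R}, 7 items in all.
That gives (7)!/(4!) = 210 arrangements.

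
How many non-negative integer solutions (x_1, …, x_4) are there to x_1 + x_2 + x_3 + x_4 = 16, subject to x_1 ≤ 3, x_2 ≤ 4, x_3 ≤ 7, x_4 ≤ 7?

51

Ignoring the caps, the number of non-negative solutions to x_1+…+x_4 = 16 is C(19,3) = 969.
Subtract solutions that violate a single cap (substitute x_i' = x_i − (cap_i+1)): x_1 ≥ 4 gives C(15,3) = 455; x_2 ≥ 5 gives C(14,3) = 364; x_3 ≥ 8 gives C(11,3) = 165; x_4 ≥ 8 gives C(11,3) = 165. Together 1149.
Add back pairs where two caps are both exceeded: 120 + 35 + 35 + 20 + 20 + 1 = 231.
By inclusion–exclusion the count is 969 − 1149 + 231 = 51.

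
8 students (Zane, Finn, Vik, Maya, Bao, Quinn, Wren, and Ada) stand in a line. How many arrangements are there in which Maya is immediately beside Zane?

10080

Glue Maya and Zane into one block (2 internal orders), leaving 7 units to arrange in a row.
So the count is 2·(7)! = 10080.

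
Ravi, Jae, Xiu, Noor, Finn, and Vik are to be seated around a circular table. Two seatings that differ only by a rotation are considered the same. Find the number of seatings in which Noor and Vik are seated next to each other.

Glue Noor and Vik into a block (2 internal orders). Seating 5 units around a circle gives (4)! arrangements.
So 2 × (4)! = 2 × 24 = 48.

48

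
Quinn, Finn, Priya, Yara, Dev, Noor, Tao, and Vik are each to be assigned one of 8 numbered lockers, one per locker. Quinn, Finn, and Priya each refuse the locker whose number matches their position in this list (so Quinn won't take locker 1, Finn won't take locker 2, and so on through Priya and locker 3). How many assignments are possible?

27240

Let Aᵢ (for i ∈ {1, 2, 3}) be the placements that put person i in their forbidden locker. Any j of these fix j positions, leaving (8−j)! ways to fill the rest, and there are C(3,j) ways to pick which j.
By inclusion–exclusion, the number of valid placements is Σ_{j=0}^{3} (−1)^j C(3,j)·(8−j)!.
Computing: 40320 − 15120 + 2160 − 120 = 27240.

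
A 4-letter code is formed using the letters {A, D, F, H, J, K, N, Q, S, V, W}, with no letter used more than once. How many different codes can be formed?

7920

Choose and order 4 of the 11 symbols: the first letter has 11 options, the next 10, then 9, 8.
That product is 11 × 10 × 9 × 8 = 7920.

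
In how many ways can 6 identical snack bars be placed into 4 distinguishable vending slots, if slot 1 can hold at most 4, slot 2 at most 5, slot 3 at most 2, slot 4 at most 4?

55

By stars and bars, unrestricted non-negative solutions to x_1+…+x_4 = 6 number C(6+3,3) = 84.
Subtract solutions that violate a single cap (substitute x_i' = x_i − (cap_i+1)): x_1 ≥ 5 gives C(4,3) = 4; x_2 ≥ 6 gives C(3,3) = 1; x_3 ≥ 3 gives C(6,3) = 20; x_4 ≥ 5 gives C(4,3) = 4. Together 29.
No two caps can be exceeded simultaneously, so the pair terms are all 0.
By inclusion–exclusion the count is 84 − 29 + 0 = 55.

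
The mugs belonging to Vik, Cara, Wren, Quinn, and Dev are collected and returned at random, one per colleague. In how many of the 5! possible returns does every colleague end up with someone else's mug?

44

Let Aᵢ be the assignments in which colleague i gets their own mug. We want the size of the complement of A₁∪…∪A_5.
By inclusion–exclusion this is Σ_{j=0}^{5} (−1)^j C(5,j)·(5−j)!.
Computing: 120 − 120 + 60 − 20 + 5 − 1 = 44.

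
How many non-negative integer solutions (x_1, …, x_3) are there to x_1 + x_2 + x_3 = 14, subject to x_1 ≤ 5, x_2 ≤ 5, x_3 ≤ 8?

Ignoring the caps, the number of non-negative solutions to x_1+…+x_3 = 14 is C(16,2) = 120.
Subtract solutions that violate a single cap (substitute x_i' = x_i − (cap_i+1)): x_1 ≥ 6 gives C(10,2) = 45; x_2 ≥ 6 gives C(10,2) = 45; x_3 ≥ 9 gives C(7,2) = 21. Together 111.
Add back pairs where two caps are both exceeded: 6 + 0 + 0 = 6.
By inclusion–exclusion the count is 120 − 111 + 6 = 15.

15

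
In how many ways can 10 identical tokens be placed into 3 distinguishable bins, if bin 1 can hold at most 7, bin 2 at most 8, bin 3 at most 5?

Without the upper bounds there are C(12,2) = 66 ways to split 10 among 3 bins.
Subtract solutions that violate a single cap (substitute x_i' = x_i − (cap_i+1)): x_1 ≥ 8 gives C(4,2) = 6; x_2 ≥ 9 gives C(3,2) = 3; x_3 ≥ 6 gives C(6,2) = 15. Together 24.
No two caps can be exceeded simultaneously, so the pair terms are all 0.
By inclusion–exclusion the count is 66 − 24 + 0 = 42.

42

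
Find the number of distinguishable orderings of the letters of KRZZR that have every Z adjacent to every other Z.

Treat the 2 copies of Z as a single block. The multiset to arrange is then {ZZ, K, R, R}, 4 items in all.
That gives (4)!/(2!) = 12 arrangements.

12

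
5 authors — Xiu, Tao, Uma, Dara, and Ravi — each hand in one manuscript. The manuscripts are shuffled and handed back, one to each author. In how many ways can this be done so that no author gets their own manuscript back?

Let Aᵢ be the assignments in which author i gets their own manuscript. We want the size of the complement of A₁∪…∪A_5.
By inclusion–exclusion this is Σ_{j=0}^{5} (−1)^j C(5,j)·(5−j)!.
Computing: 120 − 120 + 60 − 20 + 5 − 1 = 44.

44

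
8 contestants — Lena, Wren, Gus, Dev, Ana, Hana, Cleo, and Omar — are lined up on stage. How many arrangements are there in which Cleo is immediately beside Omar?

10080

Glue Cleo and Omar into one block (2 internal orders), leaving 7 units to arrange in a row.
So the count is 2·(7)! = 10080.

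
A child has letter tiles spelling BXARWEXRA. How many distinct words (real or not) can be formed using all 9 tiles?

45360

BXARWEXRA has 9 letters with A appearing twice, R appearing twice, and X appearing twice.
Dividing 9! = 362880 by 2!·2!·2! = 8 for the repeated letters gives 45360.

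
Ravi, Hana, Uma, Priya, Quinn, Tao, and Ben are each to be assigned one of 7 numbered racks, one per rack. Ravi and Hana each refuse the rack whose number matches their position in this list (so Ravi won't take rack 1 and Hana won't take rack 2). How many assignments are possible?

3720

Let Aᵢ (for i ∈ {1, 2}) be the placements that put person i in their forbidden rack. Any j of these fix j positions, leaving (7−j)! ways to fill the rest, and there are C(2,j) ways to pick which j.
By inclusion–exclusion, the number of valid placements is Σ_{j=0}^{2} (−1)^j C(2,j)·(7−j)!.
Computing: 5040 − 1440 + 120 = 3720.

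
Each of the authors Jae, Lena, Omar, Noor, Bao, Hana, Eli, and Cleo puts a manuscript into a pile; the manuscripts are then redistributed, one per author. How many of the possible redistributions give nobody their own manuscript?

14833

This is the derangement count D_8: permutations of 8 items with no fixed point.
By inclusion–exclusion this is Σ_{j=0}^{8} (−1)^j C(8,j)·(8−j)!.
Computing: 40320 − 40320 + 20160 − 6720 + 1680 − 336 + 56 − 8 + 1 = 14833.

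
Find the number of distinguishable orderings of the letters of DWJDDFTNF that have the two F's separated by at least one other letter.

Total arrangements of DWJDDFTNF: 9!/(3!·2!) = 30240.
If the two F's are adjacent, glue them into one block, leaving 8 items to arrange: (8)!/(3!) = 6720 ways.
Subtracting, 30240 − 6720 = 23520 arrangements keep the F's apart.

23520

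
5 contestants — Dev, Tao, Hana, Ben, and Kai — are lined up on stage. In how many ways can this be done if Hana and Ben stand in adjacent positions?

48

Place the 3 others and the Hana-Ben pair as 4 objects in a line; the pair has 2 internal arrangements.
That gives 2 × 4! = 2 × 24 = 48.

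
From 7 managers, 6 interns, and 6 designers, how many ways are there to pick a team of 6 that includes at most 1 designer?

9438

Split by how many designers are chosen (0 through 1).
Sum: C(6,0)·C(13,6) + C(6,1)·C(13,5) = 1716 + 7722 = 9438.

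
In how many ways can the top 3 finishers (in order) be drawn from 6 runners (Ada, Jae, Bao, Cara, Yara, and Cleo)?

This is an ordered selection of 3 from 6: P(6,3).
That gives 6 × 5 × 4 = 120.

120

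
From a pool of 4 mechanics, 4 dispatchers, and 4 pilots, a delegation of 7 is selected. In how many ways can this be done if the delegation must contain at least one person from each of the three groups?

Total 7-person selections from all 12: C(12,7) = 792.
Selections missing a whole group: no mechanics → C(8,7) = 8; no dispatchers → C(8,7) = 8; no pilots → C(8,7) = 8.
Add back selections omitting two groups (i.e. drawn from a single group): C(4,7) + C(4,7) + C(4,7) = 0.
By inclusion–exclusion: 792 − 24 + 0 = 768.

768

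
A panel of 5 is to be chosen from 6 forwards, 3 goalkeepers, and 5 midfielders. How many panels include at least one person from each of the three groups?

Unrestricted: C(14,5) = 2002 ways to pick any 5 of the 14.
Selections missing a whole group: no forwards → C(8,5) = 56; no goalkeepers → C(11,5) = 462; no midfielders → C(9,5) = 126.
Add back selections omitting two groups (i.e. drawn from a single group): C(6,5) + C(3,5) + C(5,5) = 7.
By inclusion–exclusion: 2002 − 644 + 7 = 1365.

1365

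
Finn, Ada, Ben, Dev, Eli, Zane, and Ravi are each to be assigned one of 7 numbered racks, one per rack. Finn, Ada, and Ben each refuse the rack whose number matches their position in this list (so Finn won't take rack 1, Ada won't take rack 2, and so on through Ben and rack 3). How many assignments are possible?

Let Aᵢ (for i ∈ {1, 2, 3}) be the placements that put person i in their forbidden rack. Any j of these fix j positions, leaving (7−j)! ways to fill the rest, and there are C(3,j) ways to pick which j.
By inclusion–exclusion, the number of valid placements is Σ_{j=0}^{3} (−1)^j C(3,j)·(7−j)!.
Computing: 5040 − 2160 + 360 − 24 = 3216.

3216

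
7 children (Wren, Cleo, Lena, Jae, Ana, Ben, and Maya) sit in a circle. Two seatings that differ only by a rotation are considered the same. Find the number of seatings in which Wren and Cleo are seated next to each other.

240

Treat {Wren, Cleo} as one unit (2 internal orders) and seat the resulting 6 units around the table: (5)! circular arrangements.
So 2 × (5)! = 2 × 120 = 240.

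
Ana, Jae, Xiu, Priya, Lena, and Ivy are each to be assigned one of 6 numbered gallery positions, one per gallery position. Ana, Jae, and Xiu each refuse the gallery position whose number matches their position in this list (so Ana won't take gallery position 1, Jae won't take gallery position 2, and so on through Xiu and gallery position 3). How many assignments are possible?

426

Let Aᵢ (for i ∈ {1, 2, 3}) be the placements that put person i in their forbidden gallery position. Any j of these fix j positions, leaving (6−j)! ways to fill the rest, and there are C(3,j) ways to pick which j.
By inclusion–exclusion, the number of valid placements is Σ_{j=0}^{3} (−1)^j C(3,j)·(6−j)!.
Computing: 720 − 360 + 72 − 6 = 426.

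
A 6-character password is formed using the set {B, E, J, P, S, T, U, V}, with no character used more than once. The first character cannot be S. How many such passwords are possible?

17640

The first character has 8−1 = 7 choices (anything except S).
The remaining 5 characters are filled from the other 7 symbols without repetition: 7 × 6 × 5 × 4 × 3 = 2520.
Total: 7 × 2520 = 17640.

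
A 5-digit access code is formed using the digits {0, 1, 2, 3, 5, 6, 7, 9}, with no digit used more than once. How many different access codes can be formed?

6720

With no repetition, fill the 5 digits in order: 8 choices, then 7, down to 4.
8 × 7 × 6 × 5 × 4 = 6720.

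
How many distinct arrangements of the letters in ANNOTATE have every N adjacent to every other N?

1260

Treat the 2 copies of N as a single block. The multiset to arrange is then {NN, A, A, E, O, T, T}, 7 items in all.
That gives (7)!/(2!·2!) = 1260 arrangements.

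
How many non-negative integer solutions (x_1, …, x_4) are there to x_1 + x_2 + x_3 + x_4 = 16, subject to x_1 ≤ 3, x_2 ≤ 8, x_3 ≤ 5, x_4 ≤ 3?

By stars and bars, unrestricted non-negative solutions to x_1+…+x_4 = 16 number C(16+3,3) = 969.
Subtract solutions that violate a single cap (substitute x_i' = x_i − (cap_i+1)): x_1 ≥ 4 gives C(15,3) = 455; x_2 ≥ 9 gives C(10,3) = 120; x_3 ≥ 6 gives C(13,3) = 286; x_4 ≥ 4 gives C(15,3) = 455. Together 1316.
Add back pairs where two caps are both exceeded: 20 + 84 + 165 + 4 + 20 + 84 = 377.
Subtract triples: 0 + 0 + 10 + 0 = 10.
By inclusion–exclusion the count is 969 − 1316 + 377 − 10 = 20.

20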